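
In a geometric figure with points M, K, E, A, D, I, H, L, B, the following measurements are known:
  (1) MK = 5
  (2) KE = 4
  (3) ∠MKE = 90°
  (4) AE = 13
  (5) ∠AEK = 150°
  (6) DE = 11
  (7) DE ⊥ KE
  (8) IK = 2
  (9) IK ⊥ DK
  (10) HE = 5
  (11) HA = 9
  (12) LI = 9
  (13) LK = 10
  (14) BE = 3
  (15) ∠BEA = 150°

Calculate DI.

Step 1: By the law of cosines on triangle DEK: DK² = 11² + 4² − 2·11·4·cos(90°) = 137, so DK = √137.
Step 2: By the law of cosines on triangle DKI: DI² = √137² + 2² − 2·√137·2·cos(90°) = 141, so DI = √141.

Therefore, the length of DI = √141.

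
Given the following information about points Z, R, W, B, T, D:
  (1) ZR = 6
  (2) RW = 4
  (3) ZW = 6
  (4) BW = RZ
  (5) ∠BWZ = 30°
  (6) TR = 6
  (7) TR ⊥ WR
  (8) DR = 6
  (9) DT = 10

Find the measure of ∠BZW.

From the given relations: BW = RZ = 6.
Step 1: By the law of cosines on triangle ZWB: ZB² = 6² + 6² − 2·6·6·cos(30°) = 9.65, so ZB ≈ 3.11.
Step 2: By the inverse law of cosines on triangle BZW: cos(∠BZW) = (3.11² + 6² − 6²) / (2·3.11·6) = 9.65/37.27 = 0.2588, so ∠BZW = 75°.

Therefore, the measure of angle ∠BZW = 75°.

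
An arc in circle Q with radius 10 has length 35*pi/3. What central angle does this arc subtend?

The full circumference is 2πr = 20*pi.
The arc is 35*pi/3 / 20*pi = 7/12 of the full circle.
So the central angle = 7/12 × 360° = 210°.

210°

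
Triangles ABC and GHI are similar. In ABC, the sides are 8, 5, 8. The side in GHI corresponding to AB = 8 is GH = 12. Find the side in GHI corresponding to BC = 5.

Since the triangles are similar, the ratio of corresponding sides is constant.
Scale factor k = GH / AB = 12 / 8 = 3/2
HI = k * BC = 3/2 * 5 = 15/2

15/2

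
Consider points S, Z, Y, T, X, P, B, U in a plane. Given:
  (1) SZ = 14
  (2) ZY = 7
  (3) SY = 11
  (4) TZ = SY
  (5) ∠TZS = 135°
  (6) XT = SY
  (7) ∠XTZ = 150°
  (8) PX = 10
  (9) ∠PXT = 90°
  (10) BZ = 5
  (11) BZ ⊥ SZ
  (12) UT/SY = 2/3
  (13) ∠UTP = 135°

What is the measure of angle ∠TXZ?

From the given relations: XT = SY = 11; TZ = SY = 11.
Step 1: By the law of cosines on triangle XTZ: XZ² = 11² + 11² − 2·11·11·cos(150°) = 451.58, so XZ ≈ 21.25.
Step 2: By the inverse law of cosines on triangle TXZ: cos(∠TXZ) = (11² + 21.25² − 11²) / (2·11·21.25) = 451.58/467.51 = 0.9659, so ∠TXZ = 15°.

Therefore, the measure of angle ∠TXZ = 15°.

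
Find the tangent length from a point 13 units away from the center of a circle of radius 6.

tangent = √(d² - r²) = √(13² - 6²) = √(169 - 36) = √133 = sqrt(133)

sqrt(133)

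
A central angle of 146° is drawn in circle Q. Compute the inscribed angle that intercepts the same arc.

By the inscribed angle theorem, the inscribed angle is half the central angle.
Inscribed angle = 146° / 2 = 73°

73°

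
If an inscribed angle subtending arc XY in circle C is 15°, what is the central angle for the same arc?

The inscribed angle theorem states that a central angle is always twice any inscribed angle that subtends the same arc.
Since the inscribed angle is 15°, the central angle = 2 × 15° = 30°.

30°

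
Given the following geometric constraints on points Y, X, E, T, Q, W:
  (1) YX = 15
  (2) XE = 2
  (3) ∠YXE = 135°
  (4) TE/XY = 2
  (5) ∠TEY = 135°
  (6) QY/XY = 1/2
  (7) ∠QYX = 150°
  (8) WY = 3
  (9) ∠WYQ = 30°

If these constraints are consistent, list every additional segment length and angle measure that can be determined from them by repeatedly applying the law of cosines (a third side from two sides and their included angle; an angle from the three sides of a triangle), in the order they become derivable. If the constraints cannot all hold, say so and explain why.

The constraints are consistent. Derivable facts, in order:
After 1 step:
- QW ≈ 5.13
- XQ ≈ 21.82
- YE ≈ 16.48
After 2 steps:
- YT ≈ 43.25
- ∠EYX = 4.92°
- ∠QWY = 132.99°
- ∠QXY = 9.9°
- ∠WQY = 17.01°
- ∠XEY = 40.08°
- ∠XQY = 20.1°
After 3 steps:
- ∠ETY = 15.63°
- ∠EYT = 29.37°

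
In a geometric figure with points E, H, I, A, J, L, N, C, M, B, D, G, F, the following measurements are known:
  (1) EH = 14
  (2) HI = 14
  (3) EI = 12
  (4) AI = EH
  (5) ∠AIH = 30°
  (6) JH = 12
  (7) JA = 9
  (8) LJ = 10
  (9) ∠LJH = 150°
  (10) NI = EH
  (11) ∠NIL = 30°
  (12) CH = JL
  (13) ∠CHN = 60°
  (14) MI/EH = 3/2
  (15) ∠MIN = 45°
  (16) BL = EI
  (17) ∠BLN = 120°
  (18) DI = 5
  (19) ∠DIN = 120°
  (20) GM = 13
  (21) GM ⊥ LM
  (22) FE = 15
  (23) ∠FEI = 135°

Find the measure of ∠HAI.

From the given relations: AI = EH = 14.
Step 1: By the law of cosines on triangle AIH: AH² = 14² + 14² − 2·14·14·cos(30°) = 52.52, so AH ≈ 7.25.
Step 2: By the inverse law of cosines on triangle HAI: cos(∠HAI) = (7.25² + 14² − 14²) / (2·7.25·14) = 52.52/202.91 = 0.2588, so ∠HAI = 75°.

Therefore, the measure of angle ∠HAI = 75°.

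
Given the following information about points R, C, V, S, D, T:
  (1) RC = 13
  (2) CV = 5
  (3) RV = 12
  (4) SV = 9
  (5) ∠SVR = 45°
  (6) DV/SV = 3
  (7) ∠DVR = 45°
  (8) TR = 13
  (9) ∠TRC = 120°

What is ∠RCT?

Step 1: By the law of cosines on triangle CRT: CT² = 13² + 13² − 2·13·13·cos(120°) = 507, so CT = 13·√3.
Step 2: By the inverse law of cosines on triangle RCT: cos(∠RCT) = (13² + (13·√3)² − 13²) / (2·13·13·√3) = 507/585.43 = 0.866, so ∠RCT = 30°.

Therefore, the measure of angle ∠RCT = 30°.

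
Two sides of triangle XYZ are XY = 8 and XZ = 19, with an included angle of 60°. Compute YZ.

When two sides and the included angle are known, the law of cosines gives the third side.
c^2 = a^2 + b^2 - 2ab cos(C) generalizes the Pythagorean theorem to non-right triangles.
Here: YZ^2 = 64 + 361 - 304*(1/2) = 273
YZ = sqrt(273)

sqrt(273)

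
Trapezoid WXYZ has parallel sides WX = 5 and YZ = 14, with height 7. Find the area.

Area = (5 + 14) * 7 / 2 = 133 / 2 = 133/2

133/2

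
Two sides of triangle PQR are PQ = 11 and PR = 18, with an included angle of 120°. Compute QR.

Law of cosines: QR^2 = 11^2 + 18^2 - 2(11)(18)cos(120°) = 643, so QR = sqrt(643).

sqrt(643)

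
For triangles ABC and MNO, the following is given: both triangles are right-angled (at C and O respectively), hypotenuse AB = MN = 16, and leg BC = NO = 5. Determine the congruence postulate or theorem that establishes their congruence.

The given information provides:
both triangles are right-angled (at C and O respectively), hypotenuse AB = MN = 16, and leg BC = NO = 5
This matches the HL congruence theorem.
The hypotenuse and one leg of two right triangles are equal (Hypotenuse-Leg).

HL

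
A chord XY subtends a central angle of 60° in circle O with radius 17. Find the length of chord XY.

Chord length = 2r sin(θ/2)
= 2 × 17 × sin(60°/2)
= 2 × 17 × sin(30°)
= 17

17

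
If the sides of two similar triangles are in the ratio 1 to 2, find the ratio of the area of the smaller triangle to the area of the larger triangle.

Area scales with the square of linear dimensions. If every length is multiplied by 1/2, then the area is multiplied by (1/2)^2 = 1/4.
The area ratio is 1:4.

1:4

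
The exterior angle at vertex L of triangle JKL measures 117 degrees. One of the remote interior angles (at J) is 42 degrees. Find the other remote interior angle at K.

The exterior angle theorem states that an exterior angle equals the sum of the two non-adjacent interior angles.
So 117 = 42 + angle K, which gives angle K = 117 - 42 = 75 degrees.

75 degrees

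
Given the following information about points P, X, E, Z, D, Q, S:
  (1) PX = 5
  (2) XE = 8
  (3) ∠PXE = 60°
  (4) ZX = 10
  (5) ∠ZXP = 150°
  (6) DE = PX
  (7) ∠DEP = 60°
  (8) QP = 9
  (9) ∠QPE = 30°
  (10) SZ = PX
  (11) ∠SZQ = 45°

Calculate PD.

From the given relations: DE = PX = 5.
Step 1: By the law of cosines on triangle EXP: EP² = 8² + 5² − 2·8·5·cos(60°) = 49, so EP = 7.
Step 2: By the law of cosines on triangle PED: PD² = 7² + 5² − 2·7·5·cos(60°) = 39, so PD = √39.

Therefore, the length of PD = √39.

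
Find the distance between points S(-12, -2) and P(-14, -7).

The horizontal distance is |-14 - -12| = 2 and the vertical distance is |-7 - -2| = 5.
By the Pythagorean theorem, d = sqrt(2^2 + 5^2) = sqrt(29).

sqrt(29)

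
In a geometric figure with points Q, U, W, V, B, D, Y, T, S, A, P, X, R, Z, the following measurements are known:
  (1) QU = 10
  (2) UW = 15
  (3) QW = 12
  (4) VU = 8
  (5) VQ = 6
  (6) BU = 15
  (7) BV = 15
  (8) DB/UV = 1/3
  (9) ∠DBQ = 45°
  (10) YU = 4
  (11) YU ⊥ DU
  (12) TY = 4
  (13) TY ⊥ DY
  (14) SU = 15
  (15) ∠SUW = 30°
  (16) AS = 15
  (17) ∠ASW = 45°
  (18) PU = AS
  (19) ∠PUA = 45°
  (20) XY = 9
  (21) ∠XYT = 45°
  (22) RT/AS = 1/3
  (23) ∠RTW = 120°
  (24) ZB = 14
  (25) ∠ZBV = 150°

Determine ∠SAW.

Step 1: By the law of cosines on triangle SUW: SW² = 15² + 15² − 2·15·15·cos(30°) = 60.29, so SW ≈ 7.76.
Step 2: By the law of cosines on triangle ASW: AW² = 15² + 7.76² − 2·15·7.76·cos(45°) = 120.58, so AW ≈ 10.98.
Step 3: By the inverse law of cosines on triangle SAW: cos(∠SAW) = (15² + 10.98² − 7.76²) / (2·15·10.98) = 285.29/329.42 = 0.866, so ∠SAW = 30°.

Therefore, the measure of angle ∠SAW = 30°.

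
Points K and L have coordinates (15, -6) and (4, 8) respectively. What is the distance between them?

The horizontal distance is |4 - 15| = 11 and the vertical distance is |8 - -6| = 14.
By the Pythagorean theorem, d = sqrt(11^2 + 14^2) = sqrt(317).

sqrt(317)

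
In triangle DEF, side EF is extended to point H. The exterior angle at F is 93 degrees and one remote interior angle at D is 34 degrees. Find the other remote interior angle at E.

By the exterior angle theorem: exterior angle = sum of remote interior angles.
93 = 34 + angle E
angle E = 93 - 34 = 59 degrees

59 degrees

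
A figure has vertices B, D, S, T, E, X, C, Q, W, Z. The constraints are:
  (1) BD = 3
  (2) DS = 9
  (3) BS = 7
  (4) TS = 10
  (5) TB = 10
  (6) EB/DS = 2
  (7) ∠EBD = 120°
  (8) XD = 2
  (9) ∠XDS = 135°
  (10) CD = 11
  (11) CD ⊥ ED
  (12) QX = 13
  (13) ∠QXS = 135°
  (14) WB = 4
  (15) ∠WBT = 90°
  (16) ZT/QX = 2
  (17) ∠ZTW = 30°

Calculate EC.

From the given relations: EB = 2·DS = 2·9 = 18.
Step 1: By the law of cosines on triangle EBD: ED² = 18² + 3² − 2·18·3·cos(120°) = 387, so ED = 3·√43.
Step 2: By the law of cosines on triangle EDC: EC² = (3·√43)² + 11² − 2·3·√43·11·cos(90°) = 508, so EC = 2·√127.

Therefore, the length of EC = 2·√127.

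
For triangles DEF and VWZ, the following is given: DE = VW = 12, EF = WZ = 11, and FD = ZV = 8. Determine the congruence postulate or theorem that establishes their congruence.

The given information matches SSS: All three pairs of corresponding sides are equal (Side-Side-Side).

SSS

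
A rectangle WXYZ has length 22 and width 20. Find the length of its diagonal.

Using the Pythagorean theorem:
d² = 22² + 20² = 484 + 400 = 884
d = sqrt(884) = 2*sqrt(221)

2*sqrt(221)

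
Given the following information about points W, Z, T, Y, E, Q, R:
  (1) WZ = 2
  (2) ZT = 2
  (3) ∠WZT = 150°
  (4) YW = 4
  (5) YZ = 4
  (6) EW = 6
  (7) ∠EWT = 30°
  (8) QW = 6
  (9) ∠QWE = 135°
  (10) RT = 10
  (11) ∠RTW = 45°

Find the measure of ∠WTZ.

Step 1: By the law of cosines on triangle TZW: TW² = 2² + 2² − 2·2·2·cos(150°) = 14.93, so TW ≈ 3.86.
Step 2: By the inverse law of cosines on triangle WTZ: cos(∠WTZ) = (3.86² + 2² − 2²) / (2·3.86·2) = 14.93/15.45 = 0.9659, so ∠WTZ = 15°.

Therefore, the measure of angle ∠WTZ = 15°.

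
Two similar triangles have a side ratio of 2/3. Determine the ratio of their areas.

Area ratio = (side ratio)^2 = (2/3)^2 = 4:9.

4:9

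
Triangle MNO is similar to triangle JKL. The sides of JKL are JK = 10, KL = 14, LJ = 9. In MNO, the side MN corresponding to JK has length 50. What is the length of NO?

Since the triangles are similar, the ratio of corresponding sides is constant.
Scale factor k = MN / JK = 50 / 10 = 5
NO = k * KL = 5 * 14 = 70

70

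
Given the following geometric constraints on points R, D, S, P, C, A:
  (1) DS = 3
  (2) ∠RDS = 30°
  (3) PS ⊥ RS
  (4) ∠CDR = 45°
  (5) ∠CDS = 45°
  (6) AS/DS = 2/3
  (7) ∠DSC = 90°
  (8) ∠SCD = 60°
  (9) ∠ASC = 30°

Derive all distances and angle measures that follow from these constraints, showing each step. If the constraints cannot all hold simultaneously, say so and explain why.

These constraints are not satisfiable: (5), (7) and (8) are the three interior angles of triangle CDS, which must sum to 180°, but 45° + 90° + 60° = 195°. No planar figure meets all of them, so nothing further can be derived.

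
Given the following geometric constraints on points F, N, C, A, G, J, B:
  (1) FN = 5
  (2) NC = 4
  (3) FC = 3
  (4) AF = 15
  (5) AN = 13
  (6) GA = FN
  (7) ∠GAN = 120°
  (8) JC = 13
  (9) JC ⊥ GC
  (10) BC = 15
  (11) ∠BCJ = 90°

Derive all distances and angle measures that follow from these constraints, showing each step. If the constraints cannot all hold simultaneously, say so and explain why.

The constraints are consistent.

From the given relations:
  GA = FN = 5

Step 1: From NA = 13, AG = 5, and ∠NAG = 120°, by the law of cosines:
  NG² = NA² + AG² - 2·NA·AG·cos(120°) = 169 + 25 + 65 = 259
  NG ≈ 16.09

Step 2: From JC = 13, CB = 15, and ∠JCB = 90°, by the law of cosines:
  JB² = JC² + CB² - 2·JC·CB·cos(90°) = 169 + 225 - 0 = 394
  JB ≈ 19.85

Step 3: From FA = 15, FN = 5, AN = 13, by the inverse law of cosines:
  cos(∠AFN) = (FA² + FN² - AN²) / (2·FA·FN)
  ∠AFN = 57.32°

Step 4: From FC = 3, FN = 5, CN = 4, by the inverse law of cosines:
  cos(∠CFN) = (FC² + FN² - CN²) / (2·FC·FN)
  ∠CFN = 53.13°

Step 5: From NA = 13, NF = 5, AF = 15, by the inverse law of cosines:
  cos(∠ANF) = (NA² + NF² - AF²) / (2·NA·NF)
  ∠ANF = 103.8°

Step 6: From NC = 4, NF = 5, CF = 3, by the inverse law of cosines:
  cos(∠CNF) = (NC² + NF² - CF²) / (2·NC·NF)
  ∠CNF = 36.87°

Step 7: From CF = 3, CN = 4, FN = 5, by the inverse law of cosines:
  cos(∠FCN) = (CF² + CN² - FN²) / (2·CF·CN)
  ∠FCN = 90°

Step 8: From AF = 15, AN = 13, FN = 5, by the inverse law of cosines:
  cos(∠FAN) = (AF² + AN² - FN²) / (2·AF·AN)
  ∠FAN = 18.89°

Step 9: From NA = 13, NG = 16.09, AG = 5, by the inverse law of cosines:
  cos(∠ANG) = (NA² + NG² - AG²) / (2·NA·NG)
  ∠ANG = 15.61°

Step 10: From GA = 5, GN = 16.09, AN = 13, by the inverse law of cosines:
  cos(∠AGN) = (GA² + GN² - AN²) / (2·GA·GN)
  ∠AGN = 44.39°

Step 11: From JB = 19.85, JC = 13, BC = 15, by the inverse law of cosines:
  cos(∠BJC) = (JB² + JC² - BC²) / (2·JB·JC)
  ∠BJC = 49.09°

Step 12: From BC = 15, BJ = 19.85, CJ = 13, by the inverse law of cosines:
  cos(∠CBJ) = (BC² + BJ² - CJ²) / (2·BC·BJ)
  ∠CBJ = 40.91°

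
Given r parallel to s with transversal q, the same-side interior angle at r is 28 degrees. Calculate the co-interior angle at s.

Co-interior (same-side interior) angles are between the parallel lines on the same side of the transversal.
Unlike corresponding or alternate interior angles, they are supplementary rather than equal.
So the angle = 180 - 28 = 152 degrees.

152 degrees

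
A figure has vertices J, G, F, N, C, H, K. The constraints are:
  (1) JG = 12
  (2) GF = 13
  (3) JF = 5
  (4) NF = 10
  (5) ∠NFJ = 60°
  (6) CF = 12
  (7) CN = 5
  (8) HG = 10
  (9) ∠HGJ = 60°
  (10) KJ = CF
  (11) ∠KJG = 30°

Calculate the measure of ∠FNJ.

Step 1: By the law of cosines on triangle NFJ: NJ² = 10² + 5² − 2·10·5·cos(60°) = 75, so NJ = 5·√3.
Step 2: By the inverse law of cosines on triangle FNJ: cos(∠FNJ) = (10² + (5·√3)² − 5²) / (2·10·5·√3) = 150/173.21 = 0.866, so ∠FNJ = 30°.

Therefore, the measure of angle ∠FNJ = 30°.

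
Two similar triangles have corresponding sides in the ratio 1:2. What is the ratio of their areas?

Area ratio = (side ratio)^2 = (1/2)^2 = 1:4.

1:4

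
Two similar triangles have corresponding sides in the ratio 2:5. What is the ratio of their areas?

Area scales with the square of linear dimensions. If every length is multiplied by 2/5, then the area is multiplied by (2/5)^2 = 4/25.
The area ratio is 4:25.

4:25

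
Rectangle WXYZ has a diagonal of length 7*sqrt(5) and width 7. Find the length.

b = sqrt(d^2 - a^2) = sqrt(245 - 49) = sqrt(196) = 14

14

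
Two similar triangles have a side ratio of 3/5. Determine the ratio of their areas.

The ratio of areas of similar triangles equals the square of the side ratio.
Side ratio = 3:5
Area ratio = (3/5)^2 = 9/25 = 9:25

9:25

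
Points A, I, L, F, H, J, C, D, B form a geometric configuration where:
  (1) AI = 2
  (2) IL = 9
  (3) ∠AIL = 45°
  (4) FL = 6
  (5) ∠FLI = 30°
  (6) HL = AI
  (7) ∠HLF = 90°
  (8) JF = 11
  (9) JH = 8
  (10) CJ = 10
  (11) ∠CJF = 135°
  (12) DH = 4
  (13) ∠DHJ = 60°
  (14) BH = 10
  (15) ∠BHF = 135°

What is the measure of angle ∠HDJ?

Step 1: By the law of cosines on triangle DHJ: DJ² = 4² + 8² − 2·4·8·cos(60°) = 48, so DJ = 4·√3.
Step 2: By the inverse law of cosines on triangle HDJ: cos(∠HDJ) = (4² + (4·√3)² − 8²) / (2·4·4·√3) = 0/55.43 = 0, so ∠HDJ = 90°.

Therefore, the measure of angle ∠HDJ = 90°.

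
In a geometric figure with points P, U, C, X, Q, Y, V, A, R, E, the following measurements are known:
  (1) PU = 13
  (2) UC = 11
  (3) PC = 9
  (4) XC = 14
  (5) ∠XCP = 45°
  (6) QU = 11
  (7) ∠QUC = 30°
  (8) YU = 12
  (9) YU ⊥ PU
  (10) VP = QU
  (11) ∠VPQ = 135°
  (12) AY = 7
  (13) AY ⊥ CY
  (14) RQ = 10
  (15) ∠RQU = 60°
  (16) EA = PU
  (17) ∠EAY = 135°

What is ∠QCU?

Step 1: By the law of cosines on triangle CUQ: CQ² = 11² + 11² − 2·11·11·cos(30°) = 32.42, so CQ ≈ 5.69.
Step 2: By the inverse law of cosines on triangle QCU: cos(∠QCU) = (5.69² + 11² − 11²) / (2·5.69·11) = 32.42/125.27 = 0.2588, so ∠QCU = 75°.

Therefore, the measure of angle ∠QCU = 75°.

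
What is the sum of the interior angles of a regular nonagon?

The sum of interior angles of an n-sided polygon is (n - 2) * 180.
For n = 9: (9 - 2) * 180 = 7 * 180 = 1260 degrees.

1260 degrees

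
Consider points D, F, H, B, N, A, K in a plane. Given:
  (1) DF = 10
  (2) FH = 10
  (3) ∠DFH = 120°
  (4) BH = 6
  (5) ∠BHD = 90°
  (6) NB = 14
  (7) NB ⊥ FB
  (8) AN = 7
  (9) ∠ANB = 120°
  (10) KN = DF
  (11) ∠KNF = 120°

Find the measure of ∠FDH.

Step 1: By the law of cosines on triangle DFH: DH² = 10² + 10² − 2·10·10·cos(120°) = 300, so DH = 10·√3.
Step 2: By the inverse law of cosines on triangle FDH: cos(∠FDH) = (10² + (10·√3)² − 10²) / (2·10·10·√3) = 300/346.41 = 0.866, so ∠FDH = 30°.

Therefore, the measure of angle ∠FDH = 30°.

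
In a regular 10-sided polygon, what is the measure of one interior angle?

Each interior angle of a regular n-gon is (n - 2) * 180 / n.
For n = 10: (10 - 2) * 180 / 10 = 1440/10 = 144 degrees.

144 degrees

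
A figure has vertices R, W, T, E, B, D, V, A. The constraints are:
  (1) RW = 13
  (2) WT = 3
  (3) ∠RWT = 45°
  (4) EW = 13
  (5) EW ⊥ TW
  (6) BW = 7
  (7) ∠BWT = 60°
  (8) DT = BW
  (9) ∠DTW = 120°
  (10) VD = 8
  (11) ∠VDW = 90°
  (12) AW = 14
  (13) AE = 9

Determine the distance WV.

From the given relations: DT = BW = 7.
Step 1: By the law of cosines on triangle DTW: DW² = 7² + 3² − 2·7·3·cos(120°) = 79, so DW = √79.
Step 2: By the law of cosines on triangle WDV: WV² = √79² + 8² − 2·√79·8·cos(90°) = 143, so WV = √143.

Therefore, the length of WV = √143.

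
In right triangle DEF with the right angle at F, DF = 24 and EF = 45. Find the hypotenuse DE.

DE = sqrt(24^2 + 45^2) = sqrt(2601) = 51

51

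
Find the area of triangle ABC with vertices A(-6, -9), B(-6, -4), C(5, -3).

Shoelace: Area = (1/2)|-6(-4--3) + -6(-3--9) + 5(-9--4)| = (1/2)(55) = 55/2

55/2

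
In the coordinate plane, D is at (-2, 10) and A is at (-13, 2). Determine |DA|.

d = sqrt((-11)^2 + (-8)^2) = sqrt(185)

sqrt(185)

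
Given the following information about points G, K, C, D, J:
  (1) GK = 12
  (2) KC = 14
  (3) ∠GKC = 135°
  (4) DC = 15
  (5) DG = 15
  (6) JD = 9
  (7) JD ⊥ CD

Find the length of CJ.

Step 1: By the law of cosines on triangle CDJ: CJ² = 15² + 9² − 2·15·9·cos(90°) = 306, so CJ = 3·√34.

Therefore, the length of CJ = 3·√34.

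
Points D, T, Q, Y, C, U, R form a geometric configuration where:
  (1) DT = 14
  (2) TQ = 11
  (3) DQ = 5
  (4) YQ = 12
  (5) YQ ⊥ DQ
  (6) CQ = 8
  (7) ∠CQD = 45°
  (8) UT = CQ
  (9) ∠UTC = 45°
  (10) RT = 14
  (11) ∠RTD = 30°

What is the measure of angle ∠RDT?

Step 1: By the law of cosines on triangle DTR: DR² = 14² + 14² − 2·14·14·cos(30°) = 52.52, so DR ≈ 7.25.
Step 2: By the inverse law of cosines on triangle RDT: cos(∠RDT) = (7.25² + 14² − 14²) / (2·7.25·14) = 52.52/202.91 = 0.2588, so ∠RDT = 75°.

Therefore, the measure of angle ∠RDT = 75°.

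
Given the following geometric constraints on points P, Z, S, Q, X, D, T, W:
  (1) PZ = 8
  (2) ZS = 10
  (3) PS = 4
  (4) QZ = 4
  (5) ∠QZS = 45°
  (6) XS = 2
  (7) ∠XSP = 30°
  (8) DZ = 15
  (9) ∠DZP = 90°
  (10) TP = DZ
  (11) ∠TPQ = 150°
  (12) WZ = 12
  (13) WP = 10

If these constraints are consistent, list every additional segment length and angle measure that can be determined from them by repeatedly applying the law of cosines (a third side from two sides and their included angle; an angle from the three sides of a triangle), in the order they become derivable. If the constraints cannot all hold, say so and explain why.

The constraints are consistent. Derivable facts, in order:
After 1 step:
- PD = 17
- PX ≈ 2.48
- SQ ≈ 7.71
- ∠PSZ = 49.46°
- ∠PWZ = 41.41°
- ∠PZS = 22.33°
- ∠PZW = 55.77°
- ∠SPZ = 108.21°
- ∠WPZ = 82.82°
After 2 steps:
- ∠DPZ = 61.93°
- ∠PDZ = 28.07°
- ∠PXS = 126.21°
- ∠QSZ = 21.52°
- ∠SPX = 23.79°
- ∠SQZ = 113.48°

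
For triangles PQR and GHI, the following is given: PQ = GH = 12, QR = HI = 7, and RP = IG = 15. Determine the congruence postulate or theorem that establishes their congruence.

Consider the given information: PQ = GH = 12, QR = HI = 7, and RP = IG = 15
This is not SAS or AAS: SAS requires two sides and the included angle between them. AAS requires two angles and a non-included side.
The correct criterion is SSS. All three pairs of corresponding sides are equal (Side-Side-Side).

SSS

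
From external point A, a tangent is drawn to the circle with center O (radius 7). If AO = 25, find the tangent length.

tangent = √(d² - r²) = √(25² - 7²) = √(625 - 49) = √576 = 24

24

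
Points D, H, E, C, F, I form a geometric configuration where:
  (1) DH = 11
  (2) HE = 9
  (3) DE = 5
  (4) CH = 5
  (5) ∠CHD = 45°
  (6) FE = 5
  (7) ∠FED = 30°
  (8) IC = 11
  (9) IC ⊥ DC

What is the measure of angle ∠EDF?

Step 1: By the law of cosines on triangle DEF: DF² = 5² + 5² − 2·5·5·cos(30°) = 6.7, so DF ≈ 2.59.
Step 2: By the inverse law of cosines on triangle EDF: cos(∠EDF) = (5² + 2.59² − 5²) / (2·5·2.59) = 6.7/25.88 = 0.2588, so ∠EDF = 75°.

Therefore, the measure of angle ∠EDF = 75°.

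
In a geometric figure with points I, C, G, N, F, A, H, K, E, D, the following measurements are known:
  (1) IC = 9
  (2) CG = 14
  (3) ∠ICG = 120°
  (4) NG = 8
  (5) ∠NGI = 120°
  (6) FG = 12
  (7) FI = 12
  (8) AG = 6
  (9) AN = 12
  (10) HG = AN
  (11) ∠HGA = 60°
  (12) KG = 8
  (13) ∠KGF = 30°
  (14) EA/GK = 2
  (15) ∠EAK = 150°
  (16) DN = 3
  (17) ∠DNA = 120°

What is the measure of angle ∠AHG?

From the given relations: HG = AN = 12.
Step 1: By the law of cosines on triangle HGA: HA² = 12² + 6² − 2·12·6·cos(60°) = 108, so HA = 6·√3.
Step 2: By the inverse law of cosines on triangle AHG: cos(∠AHG) = ((6·√3)² + 12² − 6²) / (2·6·√3·12) = 216/249.42 = 0.866, so ∠AHG = 30°.

Therefore, the measure of angle ∠AHG = 30°.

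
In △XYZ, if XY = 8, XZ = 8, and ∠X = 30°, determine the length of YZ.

By the law of cosines: YZ^2 = XY^2 + XZ^2 - 2*XY*XZ*cos(X)
YZ^2 = 8^2 + 8^2 - 2*8*8*cos(30°)
YZ^2 = 64 + 64 - 128*(sqrt(3)/2)
YZ^2 = 128 - 64*sqrt(3)
YZ = 8*sqrt(2 - sqrt(3))

8*sqrt(2 - sqrt(3))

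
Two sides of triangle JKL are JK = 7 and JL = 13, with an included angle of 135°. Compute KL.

By the law of cosines: KL^2 = JK^2 + JL^2 - 2*JK*JL*cos(J)
KL^2 = 7^2 + 13^2 - 2*7*13*cos(135°)
KL^2 = 49 + 169 - 182*(-sqrt(2)/2)
KL^2 = 91*sqrt(2) + 218
KL = sqrt(91*sqrt(2) + 218)

sqrt(91*sqrt(2) + 218)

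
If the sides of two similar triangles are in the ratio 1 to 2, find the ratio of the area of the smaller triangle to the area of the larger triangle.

Area ratio = (side ratio)^2 = (1/2)^2 = 1:4.

1:4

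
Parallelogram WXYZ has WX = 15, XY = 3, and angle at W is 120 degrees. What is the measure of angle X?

In a parallelogram, consecutive angles are supplementary (sum to 180°).
angle X = 180 - angle W
angle X = 180 - 120
angle X = 60 degrees

60 degrees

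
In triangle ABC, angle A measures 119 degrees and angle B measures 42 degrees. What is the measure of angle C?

By the triangle angle sum property, the three interior angles of any triangle add up to 180°.
We know angle A = 119° and angle B = 42°, so their sum is 161°.
Therefore angle C = 180° - 161° = 19°.

19 degrees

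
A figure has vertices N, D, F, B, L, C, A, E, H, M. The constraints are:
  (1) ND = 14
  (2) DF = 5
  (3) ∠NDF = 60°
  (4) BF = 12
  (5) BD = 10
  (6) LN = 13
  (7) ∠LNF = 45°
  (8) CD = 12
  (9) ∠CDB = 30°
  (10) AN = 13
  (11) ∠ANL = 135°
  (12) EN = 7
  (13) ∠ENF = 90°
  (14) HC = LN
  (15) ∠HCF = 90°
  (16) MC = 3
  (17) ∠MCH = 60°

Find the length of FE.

Step 1: By the law of cosines on triangle FDN: FN² = 5² + 14² − 2·5·14·cos(60°) = 151, so FN = √151.
Step 2: By the law of cosines on triangle FNE: FE² = √151² + 7² − 2·√151·7·cos(90°) = 200, so FE = 10·√2.

Therefore, the length of FE = 10·√2.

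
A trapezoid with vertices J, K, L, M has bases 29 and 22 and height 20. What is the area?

A trapezoid's area equals the midsegment times the height.
The midsegment is (29 + 22) / 2 = 51/2.
Area = 51/2 * 20 = 510.

510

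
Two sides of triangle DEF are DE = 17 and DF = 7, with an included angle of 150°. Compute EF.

By the law of cosines: EF^2 = DE^2 + DF^2 - 2*DE*DF*cos(D)
EF^2 = 17^2 + 7^2 - 2*17*7*cos(150°)
EF^2 = 289 + 49 - 238*(-sqrt(3)/2)
EF^2 = 119*sqrt(3) + 338
EF = sqrt(119*sqrt(3) + 338)

sqrt(119*sqrt(3) + 338)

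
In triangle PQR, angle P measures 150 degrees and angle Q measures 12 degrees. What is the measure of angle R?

By the triangle angle sum property, the three interior angles of any triangle add up to 180°.
We know angle P = 150° and angle Q = 12°, so their sum is 162°.
Therefore angle R = 180° - 162° = 18°.

18 degrees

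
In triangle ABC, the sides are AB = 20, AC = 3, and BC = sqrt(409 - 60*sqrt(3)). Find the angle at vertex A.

cos(A) = (20² + 3² - (sqrt(409 - 60*sqrt(3)))²) / (2 × 20 × 3) = sqrt(3)/2, so A = arccos(sqrt(3)/2) = 30°.

30°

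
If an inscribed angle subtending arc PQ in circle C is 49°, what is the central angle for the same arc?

By the inscribed angle theorem, the central angle is twice the inscribed angle.
Central angle = 2 × 49° = 98°

98°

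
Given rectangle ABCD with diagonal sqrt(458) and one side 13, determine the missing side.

Using the Pythagorean theorem: d^2 = a^2 + b^2
b^2 = d^2 - a^2
b^2 = 458 - 169
b^2 = 289
b = sqrt(289) = 17

17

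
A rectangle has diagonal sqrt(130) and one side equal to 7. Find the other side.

Using the Pythagorean theorem: d^2 = a^2 + b^2
b^2 = d^2 - a^2
b^2 = 130 - 49
b^2 = 81
b = sqrt(81) = 9

9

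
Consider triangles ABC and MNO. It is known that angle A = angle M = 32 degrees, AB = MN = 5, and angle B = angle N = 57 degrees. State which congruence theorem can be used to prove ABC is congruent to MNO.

Consider the given information: angle A = angle M = 32 degrees, AB = MN = 5, and angle B = angle N = 57 degrees
This is not AAS or HL: AAS requires two angles and a non-included side. HL only applies to right triangles with matching hypotenuse and leg.
The correct criterion is ASA. Two pairs of corresponding angles and the included side are equal (Angle-Side-Angle).

ASA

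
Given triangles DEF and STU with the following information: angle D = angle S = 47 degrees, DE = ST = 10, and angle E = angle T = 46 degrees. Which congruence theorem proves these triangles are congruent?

The given information matches ASA: Two pairs of corresponding angles and the included side are equal (Angle-Side-Angle).

ASA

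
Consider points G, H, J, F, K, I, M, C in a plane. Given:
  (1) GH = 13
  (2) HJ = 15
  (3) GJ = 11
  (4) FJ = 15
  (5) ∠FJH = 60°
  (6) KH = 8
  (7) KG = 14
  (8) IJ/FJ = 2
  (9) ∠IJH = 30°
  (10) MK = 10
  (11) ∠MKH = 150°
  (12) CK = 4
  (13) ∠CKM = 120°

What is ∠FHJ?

Step 1: By the law of cosines on triangle HJF: HF² = 15² + 15² − 2·15·15·cos(60°) = 225, so HF = 15.
Step 2: By the inverse law of cosines on triangle FHJ: cos(∠FHJ) = (15² + 15² − 15²) / (2·15·15) = 225/450 = 0.5, so ∠FHJ = 60°.

Therefore, the measure of angle ∠FHJ = 60°.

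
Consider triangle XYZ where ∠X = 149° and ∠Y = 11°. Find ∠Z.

By the triangle angle sum property, the three interior angles of any triangle add up to 180°.
We know angle X = 149° and angle Y = 11°, so their sum is 160°.
Therefore angle Z = 180° - 160° = 20°.

20 degrees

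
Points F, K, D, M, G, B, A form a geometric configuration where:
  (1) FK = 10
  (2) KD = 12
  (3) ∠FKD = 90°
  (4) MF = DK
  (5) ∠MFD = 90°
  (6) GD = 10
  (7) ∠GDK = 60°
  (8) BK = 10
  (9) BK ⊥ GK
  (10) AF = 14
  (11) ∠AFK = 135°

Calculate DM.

From the given relations: MF = DK = 12.
Step 1: By the law of cosines on triangle FKD: FD² = 10² + 12² − 2·10·12·cos(90°) = 244, so FD = 2·√61.
Step 2: By the law of cosines on triangle DFM: DM² = (2·√61)² + 12² − 2·2·√61·12·cos(90°) = 388, so DM = 2·√97.

Therefore, the length of DM = 2·√97.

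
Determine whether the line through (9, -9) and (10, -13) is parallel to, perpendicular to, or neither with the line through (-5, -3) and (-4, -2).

Slope of line 1: m1 = (-13 - -9)/(10 - 9) = -4/1 = -4
Slope of line 2: m2 = (-2 - -3)/(-4 - -5) = 1/1 = 1
For parallel lines we need equal slopes: -4 != 1.
For perpendicular lines we need m1*m2 = -1: (-4)(1) = -4 != -1.
Since neither condition holds, the lines are neither parallel nor perpendicular.

Neither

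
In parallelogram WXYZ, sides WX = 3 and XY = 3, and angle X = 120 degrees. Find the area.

The area of a parallelogram equals the product of two adjacent sides times the sine of the included angle.
This is because the height equals 3 * sin(120°) = 3*sqrt(3)/2.
Area = 3 * 3*sqrt(3)/2 = 9*sqrt(3)/2

9*sqrt(3)/2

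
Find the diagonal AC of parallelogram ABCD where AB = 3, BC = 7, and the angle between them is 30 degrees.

Using the law of cosines:
d^2 = 3^2 + 7^2 - 2(3)(7)cos(30 degrees)
d^2 = 9 + 49 - 42*sqrt(3)/2
d^2 = 58 - 21*sqrt(3)
d = sqrt(58 - 21*sqrt(3))

sqrt(58 - 21*sqrt(3))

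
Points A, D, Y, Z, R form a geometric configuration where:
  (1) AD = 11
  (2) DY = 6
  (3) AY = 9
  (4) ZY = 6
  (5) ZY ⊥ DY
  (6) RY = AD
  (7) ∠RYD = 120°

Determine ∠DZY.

Step 1: By the law of cosines on triangle ZYD: ZD² = 6² + 6² − 2·6·6·cos(90°) = 72, so ZD = 6·√2.
Step 2: By the inverse law of cosines on triangle DZY: cos(∠DZY) = ((6·√2)² + 6² − 6²) / (2·6·√2·6) = 72/101.82 = 0.7071, so ∠DZY = 45°.

Therefore, the measure of angle ∠DZY = 45°.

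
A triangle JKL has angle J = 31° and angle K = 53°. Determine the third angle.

The interior angles sum to 180°: angle L = 180 - 31 - 53 = 96°.
The triangle is obtuse (angles 31°, 53°, 96°).

96 degrees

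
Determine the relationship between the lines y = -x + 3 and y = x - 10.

Slope of line 1: m1 = -1
Slope of line 2: m2 = 1
m1 * m2 = -1, so perpendicular.

Perpendicular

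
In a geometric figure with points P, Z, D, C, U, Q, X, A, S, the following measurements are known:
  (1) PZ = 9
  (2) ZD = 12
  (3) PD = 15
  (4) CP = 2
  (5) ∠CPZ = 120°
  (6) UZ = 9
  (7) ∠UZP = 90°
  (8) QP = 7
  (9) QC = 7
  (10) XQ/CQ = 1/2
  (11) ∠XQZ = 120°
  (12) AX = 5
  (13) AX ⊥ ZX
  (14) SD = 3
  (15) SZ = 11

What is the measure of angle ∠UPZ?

Step 1: By the law of cosines on triangle PZU: PU² = 9² + 9² − 2·9·9·cos(90°) = 162, so PU = 9·√2.
Step 2: By the inverse law of cosines on triangle UPZ: cos(∠UPZ) = ((9·√2)² + 9² − 9²) / (2·9·√2·9) = 162/229.1 = 0.7071, so ∠UPZ = 45°.

Therefore, the measure of angle ∠UPZ = 45°.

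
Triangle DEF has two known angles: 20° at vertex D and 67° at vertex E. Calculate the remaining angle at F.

The interior angles sum to 180°: angle F = 180 - 20 - 67 = 93°.
The triangle is obtuse (angles 20°, 67°, 93°).

93 degrees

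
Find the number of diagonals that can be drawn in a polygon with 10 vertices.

Total line segments between 10 vertices = C(10,2) = 45.
Subtract the 10 sides: 45 - 10 = 35 diagonals.

35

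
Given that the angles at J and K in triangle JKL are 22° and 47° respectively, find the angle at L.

By the triangle angle sum property, the three interior angles of any triangle add up to 180°.
We know angle J = 22° and angle K = 47°, so their sum is 69°.
Therefore angle L = 180° - 69° = 111°.

111 degrees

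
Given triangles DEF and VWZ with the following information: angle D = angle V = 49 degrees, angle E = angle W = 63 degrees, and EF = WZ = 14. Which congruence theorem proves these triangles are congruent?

Consider the given information: angle D = angle V = 49 degrees, angle E = angle W = 63 degrees, and EF = WZ = 14
This is not SSS or SAS: SSS requires all three pairs of sides, but we don't have that. SAS requires two sides and the included angle between them.
The correct criterion is AAS. Two pairs of corresponding angles and a non-included side are equal (Angle-Angle-Side).

AAS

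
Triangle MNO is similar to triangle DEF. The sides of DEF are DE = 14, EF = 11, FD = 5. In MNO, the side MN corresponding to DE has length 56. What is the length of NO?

Similar triangles have proportional sides. Setting up the proportion:
MN / DE = NO / EF
56 / 14 = NO / 11
NO = 11 * 56 / 14 = 44.

44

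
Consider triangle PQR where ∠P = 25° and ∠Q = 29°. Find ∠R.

The interior angles sum to 180°: angle R = 180 - 25 - 29 = 126°.
The triangle is obtuse (angles 25°, 29°, 126°).

126 degrees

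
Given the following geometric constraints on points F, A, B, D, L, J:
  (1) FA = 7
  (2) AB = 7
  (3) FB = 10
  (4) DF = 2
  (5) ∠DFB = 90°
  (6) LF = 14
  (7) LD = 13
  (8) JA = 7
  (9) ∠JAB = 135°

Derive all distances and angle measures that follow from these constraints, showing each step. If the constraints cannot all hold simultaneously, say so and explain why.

The constraints are consistent.

Step 1: From BF = 10, FD = 2, and ∠BFD = 90°, by the law of cosines:
  BD² = BF² + FD² - 2·BF·FD·cos(90°) = 100 + 4 - 0 = 104
  BD = 2·√26

Step 2: From BA = 7, AJ = 7, and ∠BAJ = 135°, by the law of cosines:
  BJ² = BA² + AJ² - 2·BA·AJ·cos(135°) = 49 + 49 + 69.3 = 167.3
  BJ ≈ 12.93

Step 3: From FA = 7, FB = 10, AB = 7, by the inverse law of cosines:
  cos(∠AFB) = (FA² + FB² - AB²) / (2·FA·FB)
  ∠AFB = 44.42°

Step 4: From FD = 2, FL = 14, DL = 13, by the inverse law of cosines:
  cos(∠DFL) = (FD² + FL² - DL²) / (2·FD·FL)
  ∠DFL = 56.39°

Step 5: From AB = 7, AF = 7, BF = 10, by the inverse law of cosines:
  cos(∠BAF) = (AB² + AF² - BF²) / (2·AB·AF)
  ∠BAF = 91.17°

Step 6: From BA = 7, BF = 10, AF = 7, by the inverse law of cosines:
  cos(∠ABF) = (BA² + BF² - AF²) / (2·BA·BF)
  ∠ABF = 44.42°

Step 7: From DF = 2, DL = 13, FL = 14, by the inverse law of cosines:
  cos(∠FDL) = (DF² + DL² - FL²) / (2·DF·DL)
  ∠FDL = 116.25°

Step 8: From LD = 13, LF = 14, DF = 2, by the inverse law of cosines:
  cos(∠DLF) = (LD² + LF² - DF²) / (2·LD·LF)
  ∠DLF = 7.36°

Step 9: From BA = 7, BJ = 12.93, AJ = 7, by the inverse law of cosines:
  cos(∠ABJ) = (BA² + BJ² - AJ²) / (2·BA·BJ)
  ∠ABJ = 22.5°

Step 10: From BD = 2·√26, BF = 10, DF = 2, by the inverse law of cosines:
  cos(∠DBF) = (BD² + BF² - DF²) / (2·BD·BF)
  ∠DBF = 11.31°

Step 11: From DB = 2·√26, DF = 2, BF = 10, by the inverse law of cosines:
  cos(∠BDF) = (DB² + DF² - BF²) / (2·DB·DF)
  ∠BDF = 78.69°

Step 12: From JA = 7, JB = 12.93, AB = 7, by the inverse law of cosines:
  cos(∠AJB) = (JA² + JB² - AB²) / (2·JA·JB)
  ∠AJB = 22.5°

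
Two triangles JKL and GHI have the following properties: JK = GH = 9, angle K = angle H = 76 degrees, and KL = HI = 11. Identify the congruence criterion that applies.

The given information matches SAS: Two pairs of corresponding sides and the included angle are equal (Side-Angle-Side).

SAS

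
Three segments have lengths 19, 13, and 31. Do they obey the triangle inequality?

For three segments to close into a triangle, no single side can be as long as the other two combined.
The longest side is 31, and 13 + 19 = 32 > 31.
A triangle can be formed.

Yes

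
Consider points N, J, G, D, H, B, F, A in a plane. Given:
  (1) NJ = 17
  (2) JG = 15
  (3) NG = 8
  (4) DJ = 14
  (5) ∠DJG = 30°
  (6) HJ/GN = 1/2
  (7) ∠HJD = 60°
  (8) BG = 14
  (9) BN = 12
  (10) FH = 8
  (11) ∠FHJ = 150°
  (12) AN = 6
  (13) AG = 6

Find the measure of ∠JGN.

Step 1: By the inverse law of cosines on triangle JGN: cos(∠JGN) = (15² + 8² − 17²) / (2·15·8) = 0/240 = 0, so ∠JGN = 90°.

Therefore, the measure of angle ∠JGN = 90°.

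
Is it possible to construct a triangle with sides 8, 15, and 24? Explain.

Check the triangle inequality: 8 + 15 = 23 ≤ 24.
Since the sum of two sides does not exceed the third, no triangle can be formed.

No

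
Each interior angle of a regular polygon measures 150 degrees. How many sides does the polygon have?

The exterior angle is the supplement of the interior angle: 180 - 150 = 30 degrees.
Since the exterior angles of any convex polygon sum to 360 degrees, the number of sides is 360 / 30 = 12.

12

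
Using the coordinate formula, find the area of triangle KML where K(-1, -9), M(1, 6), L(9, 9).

The Shoelace formula computes the area from vertex coordinates by summing cross products.
For vertices (-1,-9), (1,6), (9,9):
Signed sum = -1*6 - 1*-9 + 1*9 - 9*6 + 9*-9 - -1*9
= 3 + -45 + -72 = -114
Area = (1/2)|-114| = 57.

57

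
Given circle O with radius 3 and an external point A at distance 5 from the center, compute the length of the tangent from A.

The tangent, radius, and line from the external point to the center form a right triangle.
The right angle is where the tangent meets the radius.
By the Pythagorean theorem: tangent² + 3² = 5²
tangent² = 25 - 9 = 16
tangent = 4

4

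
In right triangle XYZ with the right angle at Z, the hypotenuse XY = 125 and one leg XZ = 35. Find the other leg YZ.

Rearranging the Pythagorean theorem to solve for the unknown leg:
leg^2 = hypotenuse^2 - known_leg^2 = 15625 - 1225 = 14400
leg = sqrt(14400) = 120.

120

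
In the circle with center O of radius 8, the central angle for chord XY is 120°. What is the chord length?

Chord = 2(8) sin(60°) = 8*sqrt(3)

8*sqrt(3)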